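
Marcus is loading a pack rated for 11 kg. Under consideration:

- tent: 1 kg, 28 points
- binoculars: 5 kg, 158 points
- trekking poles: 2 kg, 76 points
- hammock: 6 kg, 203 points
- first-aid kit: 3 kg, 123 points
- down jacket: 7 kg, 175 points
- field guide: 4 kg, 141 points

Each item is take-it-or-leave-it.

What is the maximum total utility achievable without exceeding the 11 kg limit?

402

Ranking by ratio (utility/kg): first-aid kit 41.00, trekking poles 38.00, field guide 35.25.
Greedy by ratio would take tent + trekking poles + first-aid kit + field guide: 10 kg used, total 368.
Dropping tent and field guide frees 5 kg; slotting in hammock (6 kg) lifts the total to 402 at 11 kg.
That's the maximum — no swap from here does better than 402.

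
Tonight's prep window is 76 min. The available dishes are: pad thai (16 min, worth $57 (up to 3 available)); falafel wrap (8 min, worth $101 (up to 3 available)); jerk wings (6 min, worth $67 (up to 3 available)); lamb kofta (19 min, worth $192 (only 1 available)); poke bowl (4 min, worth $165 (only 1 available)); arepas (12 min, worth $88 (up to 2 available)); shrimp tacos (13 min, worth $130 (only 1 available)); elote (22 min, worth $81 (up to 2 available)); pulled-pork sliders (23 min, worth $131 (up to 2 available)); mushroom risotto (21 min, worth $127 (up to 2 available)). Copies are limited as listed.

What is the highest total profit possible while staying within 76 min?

924

The ratio heuristic lands on 3×falafel wrap + 3×jerk wings + lamb kofta + poke bowl (861) but leaves 11 min idle.
Replace jerk wings with shrimp tacos: the trade gains 63 net, giving 924 at 72 min.
Every other selection either busts 76 min or exceeds an availability limit or fails to beat 924.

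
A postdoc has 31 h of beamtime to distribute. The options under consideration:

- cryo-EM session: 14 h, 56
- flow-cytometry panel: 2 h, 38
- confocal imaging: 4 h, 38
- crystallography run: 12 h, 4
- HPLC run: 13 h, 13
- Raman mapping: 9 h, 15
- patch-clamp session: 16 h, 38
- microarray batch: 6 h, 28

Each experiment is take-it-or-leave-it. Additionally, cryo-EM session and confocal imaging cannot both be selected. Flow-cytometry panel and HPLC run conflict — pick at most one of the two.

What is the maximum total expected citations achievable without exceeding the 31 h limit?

142

By expected citations per h: flow-cytometry panel 19.00, confocal imaging 9.50, microarray batch 4.67, cryo-EM session 4.00 lead.
Best packing: flow-cytometry panel + confocal imaging + patch-clamp session + microarray batch — 28 h, 142 total.
Nothing else feasible within 31 h beats 142.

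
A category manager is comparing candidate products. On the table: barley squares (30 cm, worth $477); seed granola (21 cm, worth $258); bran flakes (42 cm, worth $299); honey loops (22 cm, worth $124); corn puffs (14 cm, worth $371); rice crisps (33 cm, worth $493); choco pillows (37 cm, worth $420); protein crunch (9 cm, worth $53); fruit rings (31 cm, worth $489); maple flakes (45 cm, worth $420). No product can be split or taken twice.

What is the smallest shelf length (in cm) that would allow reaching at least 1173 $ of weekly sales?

75

Look for the lowest-shelf combination reaching 1173.
Taking barley squares + corn puffs + fruit rings gives 1337 (≥ 1173) for 75 cm.
Any bundle with less than 75 cm falls short of 1173.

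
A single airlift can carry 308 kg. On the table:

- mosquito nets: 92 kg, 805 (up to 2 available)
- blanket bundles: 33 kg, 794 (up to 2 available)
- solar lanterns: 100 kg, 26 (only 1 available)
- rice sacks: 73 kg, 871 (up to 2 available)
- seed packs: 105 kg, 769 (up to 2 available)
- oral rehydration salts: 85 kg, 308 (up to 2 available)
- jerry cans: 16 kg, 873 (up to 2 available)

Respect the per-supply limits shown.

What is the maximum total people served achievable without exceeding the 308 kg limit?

5087

Greedy by ratio would take 2×blanket bundles + 2×rice sacks + 2×jerry cans: 244 kg used, total 5076.
Replace blanket bundles with mosquito nets: the trade gains 11 net, giving 5087 at 303 kg.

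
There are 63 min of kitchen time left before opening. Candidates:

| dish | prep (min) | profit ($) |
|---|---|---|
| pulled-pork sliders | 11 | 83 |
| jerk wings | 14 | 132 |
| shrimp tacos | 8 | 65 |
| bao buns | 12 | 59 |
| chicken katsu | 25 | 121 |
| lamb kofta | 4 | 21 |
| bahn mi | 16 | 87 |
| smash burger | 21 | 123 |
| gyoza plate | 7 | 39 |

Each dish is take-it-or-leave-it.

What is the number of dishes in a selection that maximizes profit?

5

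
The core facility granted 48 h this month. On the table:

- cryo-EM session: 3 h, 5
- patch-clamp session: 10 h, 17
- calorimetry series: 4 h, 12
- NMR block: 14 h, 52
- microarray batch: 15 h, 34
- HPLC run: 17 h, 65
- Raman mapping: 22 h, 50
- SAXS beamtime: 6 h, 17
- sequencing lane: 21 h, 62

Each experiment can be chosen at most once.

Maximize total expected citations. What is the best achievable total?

156

Ranking by ratio (expected citations/h): HPLC run 3.82, NMR block 3.71, calorimetry series 3.00.
Taking the top-ratio experiments first gives cryo-EM session + calorimetry series + NMR block + HPLC run + SAXS beamtime for 151 (44 h).
Dropping cryo-EM session and NMR block frees 17 h; slotting in sequencing lane (21 h) lifts the total to 156 at 48 h.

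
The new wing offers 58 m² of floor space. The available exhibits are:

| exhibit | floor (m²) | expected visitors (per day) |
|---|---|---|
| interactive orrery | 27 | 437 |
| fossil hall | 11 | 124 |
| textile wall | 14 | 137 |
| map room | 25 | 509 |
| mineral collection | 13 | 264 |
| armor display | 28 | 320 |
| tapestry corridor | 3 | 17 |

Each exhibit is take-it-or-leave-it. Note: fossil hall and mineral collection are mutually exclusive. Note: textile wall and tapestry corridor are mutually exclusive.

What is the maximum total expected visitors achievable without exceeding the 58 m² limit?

Taking interactive orrery + map room + tapestry corridor: 55 m² used, 963 in expected visitors.

963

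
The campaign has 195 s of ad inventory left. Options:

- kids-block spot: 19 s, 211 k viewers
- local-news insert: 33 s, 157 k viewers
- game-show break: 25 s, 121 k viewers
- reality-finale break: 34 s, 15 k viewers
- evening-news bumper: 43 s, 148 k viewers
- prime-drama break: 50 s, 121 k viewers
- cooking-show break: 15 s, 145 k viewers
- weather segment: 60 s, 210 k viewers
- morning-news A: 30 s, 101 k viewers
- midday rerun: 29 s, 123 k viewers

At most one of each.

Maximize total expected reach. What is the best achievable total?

Taking the top-ratio spots first gives kids-block spot + local-news insert + game-show break + cooking-show break + weather segment + midday rerun for 967 (181 s).
Dropping weather segment frees 60 s; slotting in evening-news bumper + morning-news A (73 s) lifts the total to 1006 at 194 s.
The closest alternative, kids-block spot + local-news insert + game-show break + evening-news bumper + cooking-show break + weather segment, reaches only 992.

1006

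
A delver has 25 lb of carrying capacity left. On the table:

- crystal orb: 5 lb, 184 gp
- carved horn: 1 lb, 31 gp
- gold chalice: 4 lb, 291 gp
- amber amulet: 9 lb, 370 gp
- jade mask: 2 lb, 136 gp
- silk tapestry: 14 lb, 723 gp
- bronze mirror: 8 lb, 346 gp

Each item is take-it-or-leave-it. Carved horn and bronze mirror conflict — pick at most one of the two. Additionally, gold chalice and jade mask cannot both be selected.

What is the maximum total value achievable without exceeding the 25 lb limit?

Taking crystal orb + carved horn + gold chalice + silk tapestry: 24 lb used, 1229 in value.
Amber amulet + jade mask + silk tapestry matches that 1229 at 25 lb; no feasible combination exceeds it.

1229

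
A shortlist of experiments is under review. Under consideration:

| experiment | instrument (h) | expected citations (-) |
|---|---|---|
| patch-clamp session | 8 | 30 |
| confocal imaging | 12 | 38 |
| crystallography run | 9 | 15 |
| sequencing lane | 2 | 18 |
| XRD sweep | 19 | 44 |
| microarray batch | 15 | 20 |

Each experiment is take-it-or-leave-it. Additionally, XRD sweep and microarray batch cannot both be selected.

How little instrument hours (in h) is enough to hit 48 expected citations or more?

10

Look for the lowest-instrument combination reaching 48.
Taking patch-clamp session + sequencing lane gives 48 (≥ 48) for 10 h.
Below 10 h the best achievable stays under 48.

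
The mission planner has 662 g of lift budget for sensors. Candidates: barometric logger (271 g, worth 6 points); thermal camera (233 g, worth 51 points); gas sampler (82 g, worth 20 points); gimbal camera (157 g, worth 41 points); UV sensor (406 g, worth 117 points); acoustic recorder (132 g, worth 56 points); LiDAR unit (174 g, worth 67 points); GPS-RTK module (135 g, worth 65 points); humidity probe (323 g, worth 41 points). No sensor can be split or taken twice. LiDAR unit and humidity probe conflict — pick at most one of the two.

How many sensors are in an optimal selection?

4

Best achievable data value is 229.
gimbal camera + acoustic recorder + LiDAR unit + GPS-RTK module hits 229 at 598 g.
All optima have 4 sensors.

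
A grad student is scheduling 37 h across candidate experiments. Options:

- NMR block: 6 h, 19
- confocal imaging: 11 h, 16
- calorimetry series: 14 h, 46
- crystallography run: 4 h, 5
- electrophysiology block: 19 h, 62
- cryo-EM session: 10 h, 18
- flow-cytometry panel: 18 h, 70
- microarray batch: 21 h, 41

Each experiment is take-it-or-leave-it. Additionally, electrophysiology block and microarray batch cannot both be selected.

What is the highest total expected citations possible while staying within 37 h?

132

A density-first pass picks calorimetry series + crystallography run + flow-cytometry panel — 121 at 36 h.
Dropping calorimetry series and crystallography run frees 18 h; slotting in electrophysiology block (19 h) lifts the total to 132 at 37 h.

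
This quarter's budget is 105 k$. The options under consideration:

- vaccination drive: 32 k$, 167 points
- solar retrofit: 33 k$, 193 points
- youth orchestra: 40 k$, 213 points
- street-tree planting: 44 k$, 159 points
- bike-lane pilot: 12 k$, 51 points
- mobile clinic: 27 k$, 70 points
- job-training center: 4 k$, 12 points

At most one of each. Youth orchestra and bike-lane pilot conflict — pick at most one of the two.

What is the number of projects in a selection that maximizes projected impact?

3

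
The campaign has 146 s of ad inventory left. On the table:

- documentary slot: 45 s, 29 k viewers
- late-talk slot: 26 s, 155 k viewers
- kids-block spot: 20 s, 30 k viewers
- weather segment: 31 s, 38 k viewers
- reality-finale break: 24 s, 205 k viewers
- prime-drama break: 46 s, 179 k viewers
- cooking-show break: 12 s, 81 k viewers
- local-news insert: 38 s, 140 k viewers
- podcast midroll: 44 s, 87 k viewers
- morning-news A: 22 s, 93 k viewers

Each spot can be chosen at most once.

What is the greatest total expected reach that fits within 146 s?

Density check — reality-finale break 8.54, cooking-show break 6.75, late-talk slot 5.96 are the best per s.
The ratio heuristic lands on late-talk slot + reality-finale break + prime-drama break + cooking-show break + morning-news A (713) but leaves 16 s idle.
The 22 s tied up in morning-news A is better spent on local-news insert — total rises to 760 (146 s).
The closest alternative, late-talk slot + reality-finale break + prime-drama break + cooking-show break + morning-news A, reaches only 713.

760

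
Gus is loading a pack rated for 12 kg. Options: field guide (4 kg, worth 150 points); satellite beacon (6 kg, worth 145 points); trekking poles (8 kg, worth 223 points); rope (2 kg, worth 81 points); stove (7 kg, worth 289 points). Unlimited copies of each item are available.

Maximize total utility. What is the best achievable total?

486

The ratio heuristic lands on 2×rope + stove (451) but leaves 1 kg idle.
The 7 kg tied up in stove is better spent on 4×rope — total rises to 486 (12 kg).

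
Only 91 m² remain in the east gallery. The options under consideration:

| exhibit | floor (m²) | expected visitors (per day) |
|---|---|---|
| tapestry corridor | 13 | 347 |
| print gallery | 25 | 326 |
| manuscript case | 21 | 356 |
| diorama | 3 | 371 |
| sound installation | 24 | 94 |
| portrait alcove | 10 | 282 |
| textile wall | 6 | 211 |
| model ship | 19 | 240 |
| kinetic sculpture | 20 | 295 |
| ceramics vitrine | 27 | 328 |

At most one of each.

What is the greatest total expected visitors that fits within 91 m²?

Ranking by ratio (expected visitors/m²): diorama 123.67, textile wall 35.17, portrait alcove 28.20, tapestry corridor 26.69.
A density-first pass picks tapestry corridor + manuscript case + diorama + portrait alcove + textile wall + kinetic sculpture — 1862 at 73 m².
Dropping textile wall and kinetic sculpture frees 26 m²; slotting in print gallery + model ship (44 m²) lifts the total to 1922 at 91 m².

1922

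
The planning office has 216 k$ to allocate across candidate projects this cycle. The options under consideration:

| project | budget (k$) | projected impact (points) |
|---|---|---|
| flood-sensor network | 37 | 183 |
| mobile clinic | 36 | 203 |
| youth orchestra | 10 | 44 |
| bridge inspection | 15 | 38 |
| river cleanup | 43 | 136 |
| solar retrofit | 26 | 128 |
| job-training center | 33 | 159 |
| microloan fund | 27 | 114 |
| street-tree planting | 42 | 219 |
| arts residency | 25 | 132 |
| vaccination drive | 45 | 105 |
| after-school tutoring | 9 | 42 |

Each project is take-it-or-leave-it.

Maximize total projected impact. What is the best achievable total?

1068

Greedy by ratio would take flood-sensor network + mobile clinic + solar retrofit + job-training center + street-tree planting + arts residency + after-school tutoring: 208 k$ used, total 1066.
Dropping after-school tutoring frees 9 k$; slotting in youth orchestra (10 k$) lifts the total to 1068 at 209 k$.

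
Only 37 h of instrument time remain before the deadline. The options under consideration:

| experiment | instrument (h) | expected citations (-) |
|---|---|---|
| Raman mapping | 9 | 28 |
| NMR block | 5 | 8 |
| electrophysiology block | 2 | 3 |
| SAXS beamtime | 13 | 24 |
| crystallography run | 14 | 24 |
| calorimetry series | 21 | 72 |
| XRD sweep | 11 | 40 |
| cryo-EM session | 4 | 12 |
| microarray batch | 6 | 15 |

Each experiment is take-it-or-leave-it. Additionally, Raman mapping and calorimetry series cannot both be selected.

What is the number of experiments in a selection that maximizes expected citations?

Optimal total is 124.
One optimal bundle: calorimetry series + XRD sweep + cryo-EM session (36 h).
All optima have 3 experiments.

3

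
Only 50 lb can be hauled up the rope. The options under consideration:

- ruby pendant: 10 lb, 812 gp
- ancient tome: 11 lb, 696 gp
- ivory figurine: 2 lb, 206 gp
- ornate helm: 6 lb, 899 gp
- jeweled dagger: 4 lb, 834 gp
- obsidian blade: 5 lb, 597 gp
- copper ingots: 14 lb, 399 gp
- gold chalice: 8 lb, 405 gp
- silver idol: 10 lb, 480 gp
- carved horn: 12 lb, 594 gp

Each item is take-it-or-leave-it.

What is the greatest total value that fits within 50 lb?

4638

Ranking by ratio (value/lb): jeweled dagger 208.50, ornate helm 149.83, obsidian blade 119.40.
The ratio heuristic lands on ruby pendant + ancient tome + ivory figurine + ornate helm + jeweled dagger + obsidian blade + gold chalice (4449) but leaves 4 lb idle.
Dropping gold chalice frees 8 lb; slotting in carved horn (12 lb) lifts the total to 4638 at 50 lb.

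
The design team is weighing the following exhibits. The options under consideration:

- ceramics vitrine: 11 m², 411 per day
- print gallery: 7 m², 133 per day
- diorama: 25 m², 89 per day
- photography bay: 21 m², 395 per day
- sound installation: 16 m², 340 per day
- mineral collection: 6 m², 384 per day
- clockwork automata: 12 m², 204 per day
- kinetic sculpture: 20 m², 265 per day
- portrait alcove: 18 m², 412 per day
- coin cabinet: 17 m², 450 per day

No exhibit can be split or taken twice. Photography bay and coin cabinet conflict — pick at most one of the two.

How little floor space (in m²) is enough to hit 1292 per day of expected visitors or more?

41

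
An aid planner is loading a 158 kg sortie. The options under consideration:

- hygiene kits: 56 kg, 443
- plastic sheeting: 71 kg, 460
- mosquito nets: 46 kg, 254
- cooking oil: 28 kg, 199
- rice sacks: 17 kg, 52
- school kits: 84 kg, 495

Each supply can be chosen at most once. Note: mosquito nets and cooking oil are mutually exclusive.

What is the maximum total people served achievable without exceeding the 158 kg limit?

1102

Best packing: hygiene kits + plastic sheeting + cooking oil — 155 kg, 1102 total.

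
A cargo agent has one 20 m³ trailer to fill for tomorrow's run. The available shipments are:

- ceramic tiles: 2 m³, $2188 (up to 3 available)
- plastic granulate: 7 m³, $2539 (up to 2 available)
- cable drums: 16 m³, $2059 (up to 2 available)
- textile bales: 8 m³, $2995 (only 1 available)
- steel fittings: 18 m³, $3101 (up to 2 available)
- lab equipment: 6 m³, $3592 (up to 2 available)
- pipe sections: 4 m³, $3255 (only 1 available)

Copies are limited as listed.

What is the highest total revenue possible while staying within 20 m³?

14815

Greedy by ratio would take 3×ceramic tiles + lab equipment + pipe sections: 16 m³ used, total 13411.
Replace ceramic tiles with lab equipment: the trade gains 1404 net, giving 14815 at 20 m³.
Every other selection either busts 20 m³ or exceeds an availability limit or fails to beat 14815.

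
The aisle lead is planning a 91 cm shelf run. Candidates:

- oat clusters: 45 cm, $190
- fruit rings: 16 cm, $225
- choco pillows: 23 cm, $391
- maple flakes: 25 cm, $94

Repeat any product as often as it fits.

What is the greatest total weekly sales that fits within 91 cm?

1398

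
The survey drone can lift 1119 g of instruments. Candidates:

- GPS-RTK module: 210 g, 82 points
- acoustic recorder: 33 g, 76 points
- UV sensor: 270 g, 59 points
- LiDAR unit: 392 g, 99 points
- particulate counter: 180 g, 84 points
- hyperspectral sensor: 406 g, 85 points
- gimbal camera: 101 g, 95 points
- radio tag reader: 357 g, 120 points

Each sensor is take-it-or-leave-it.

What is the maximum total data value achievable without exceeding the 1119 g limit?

474

The ratio heuristic lands on GPS-RTK module + acoustic recorder + particulate counter + gimbal camera + radio tag reader (457) but leaves 238 g idle.
The 210 g tied up in GPS-RTK module is better spent on LiDAR unit — total rises to 474 (1063 g).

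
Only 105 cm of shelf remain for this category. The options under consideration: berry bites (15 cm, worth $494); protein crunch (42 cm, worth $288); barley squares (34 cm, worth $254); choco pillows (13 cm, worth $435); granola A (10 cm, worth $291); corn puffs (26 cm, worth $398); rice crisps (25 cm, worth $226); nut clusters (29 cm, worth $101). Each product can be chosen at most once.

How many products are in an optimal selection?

5

The maximum weekly sales within 105 cm is 1872.
One optimal bundle: berry bites + barley squares + choco pillows + granola A + corn puffs (98 cm).
Any selection reaching 1872 contains exactly 5 products.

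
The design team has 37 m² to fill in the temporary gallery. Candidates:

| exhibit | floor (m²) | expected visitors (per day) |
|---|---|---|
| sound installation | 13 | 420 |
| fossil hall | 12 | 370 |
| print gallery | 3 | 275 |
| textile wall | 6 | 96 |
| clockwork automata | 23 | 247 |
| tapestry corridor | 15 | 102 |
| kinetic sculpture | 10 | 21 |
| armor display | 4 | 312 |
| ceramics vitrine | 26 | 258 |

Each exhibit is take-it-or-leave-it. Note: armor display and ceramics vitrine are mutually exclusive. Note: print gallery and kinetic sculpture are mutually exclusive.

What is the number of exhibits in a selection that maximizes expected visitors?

4

Best achievable expected visitors is 1377.
One optimal bundle: sound installation + fossil hall + print gallery + armor display (32 m²).
Every optimal selection uses 4 exhibits.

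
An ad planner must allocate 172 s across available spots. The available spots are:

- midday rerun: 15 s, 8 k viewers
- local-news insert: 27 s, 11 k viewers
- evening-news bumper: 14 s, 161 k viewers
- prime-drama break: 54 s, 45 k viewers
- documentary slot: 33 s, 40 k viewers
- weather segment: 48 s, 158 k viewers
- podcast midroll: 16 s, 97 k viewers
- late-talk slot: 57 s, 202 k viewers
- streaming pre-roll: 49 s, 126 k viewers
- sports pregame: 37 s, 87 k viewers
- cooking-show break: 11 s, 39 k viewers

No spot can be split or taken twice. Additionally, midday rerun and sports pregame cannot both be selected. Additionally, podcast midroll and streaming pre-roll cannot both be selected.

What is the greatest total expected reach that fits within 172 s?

705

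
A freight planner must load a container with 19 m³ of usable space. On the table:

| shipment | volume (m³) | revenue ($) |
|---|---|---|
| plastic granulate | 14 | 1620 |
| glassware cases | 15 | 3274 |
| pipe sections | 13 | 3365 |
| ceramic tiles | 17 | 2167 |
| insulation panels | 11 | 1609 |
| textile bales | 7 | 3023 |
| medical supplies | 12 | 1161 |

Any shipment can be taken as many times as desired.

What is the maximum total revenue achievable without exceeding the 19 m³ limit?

6046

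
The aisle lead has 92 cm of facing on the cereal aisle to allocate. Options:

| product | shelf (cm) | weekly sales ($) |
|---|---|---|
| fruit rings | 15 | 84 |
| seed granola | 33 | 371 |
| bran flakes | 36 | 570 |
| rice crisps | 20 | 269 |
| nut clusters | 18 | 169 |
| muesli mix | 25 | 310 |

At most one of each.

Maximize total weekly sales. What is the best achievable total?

The ratio heuristic lands on bran flakes + rice crisps + muesli mix (1149) but leaves 11 cm idle.
The 25 cm tied up in muesli mix is better spent on seed granola — total rises to 1210 (89 cm).
The closest alternative, bran flakes + rice crisps + muesli mix, reaches only 1149.

1210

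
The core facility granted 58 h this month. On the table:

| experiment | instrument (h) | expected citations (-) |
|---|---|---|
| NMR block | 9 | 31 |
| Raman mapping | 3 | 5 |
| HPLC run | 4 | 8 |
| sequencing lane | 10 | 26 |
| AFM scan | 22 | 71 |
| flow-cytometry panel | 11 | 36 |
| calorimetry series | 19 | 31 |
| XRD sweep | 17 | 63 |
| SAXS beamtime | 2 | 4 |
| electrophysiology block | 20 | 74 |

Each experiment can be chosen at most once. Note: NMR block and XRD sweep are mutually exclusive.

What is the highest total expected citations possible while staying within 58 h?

Sequencing lane + flow-cytometry panel + XRD sweep + electrophysiology block uses 58 of the 58 h and totals 199.
Next best is Raman mapping + AFM scan + flow-cytometry panel + SAXS beamtime + electrophysiology block at 190 (58 h) — short by 9.

199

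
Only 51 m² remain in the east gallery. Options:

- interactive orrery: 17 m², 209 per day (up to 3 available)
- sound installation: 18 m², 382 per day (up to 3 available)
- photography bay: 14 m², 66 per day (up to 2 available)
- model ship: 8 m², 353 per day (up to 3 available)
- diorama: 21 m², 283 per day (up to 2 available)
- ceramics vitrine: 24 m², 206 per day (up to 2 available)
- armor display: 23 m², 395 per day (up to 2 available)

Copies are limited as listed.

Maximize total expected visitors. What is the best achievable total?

1454

The ratio heuristic lands on sound installation + 3×model ship (1441) but leaves 9 m² idle.
The 18 m² tied up in sound installation is better spent on armor display — total rises to 1454 (47 m²).
No other feasible combination exceeds 1454.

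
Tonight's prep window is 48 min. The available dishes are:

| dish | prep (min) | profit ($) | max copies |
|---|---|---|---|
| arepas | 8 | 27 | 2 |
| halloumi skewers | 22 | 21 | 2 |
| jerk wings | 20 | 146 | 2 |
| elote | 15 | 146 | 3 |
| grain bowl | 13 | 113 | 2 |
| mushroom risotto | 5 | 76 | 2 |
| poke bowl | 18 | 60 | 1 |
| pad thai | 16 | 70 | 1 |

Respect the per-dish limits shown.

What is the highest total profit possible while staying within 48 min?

481

A density-first pass picks arepas + 2×elote + 2×mushroom risotto — 471 at 48 min.
The 13 min tied up in arepas and mushroom risotto is better spent on grain bowl — total rises to 481 (48 min).
That's the maximum — no swap from here does better than 481.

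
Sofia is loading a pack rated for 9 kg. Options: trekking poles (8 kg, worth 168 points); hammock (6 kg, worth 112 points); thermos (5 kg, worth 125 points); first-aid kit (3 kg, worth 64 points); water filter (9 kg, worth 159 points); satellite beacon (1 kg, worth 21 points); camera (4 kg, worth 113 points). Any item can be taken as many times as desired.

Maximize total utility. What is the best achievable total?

Ranking by ratio (utility/kg): camera 28.25, thermos 25.00, first-aid kit 21.33.
Taking satellite beacon + 2×camera: 9 kg used, 247 in utility.

247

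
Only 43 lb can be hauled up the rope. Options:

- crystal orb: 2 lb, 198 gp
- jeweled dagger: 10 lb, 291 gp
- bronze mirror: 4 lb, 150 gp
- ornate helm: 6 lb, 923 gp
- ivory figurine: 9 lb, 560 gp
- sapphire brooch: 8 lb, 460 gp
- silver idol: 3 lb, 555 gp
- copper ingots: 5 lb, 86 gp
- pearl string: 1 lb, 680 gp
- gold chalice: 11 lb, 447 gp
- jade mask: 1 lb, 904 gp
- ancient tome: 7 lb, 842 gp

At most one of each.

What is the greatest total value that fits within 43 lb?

Best packing: crystal orb + bronze mirror + ornate helm + ivory figurine + sapphire brooch + silver idol + pearl string + jade mask + ancient tome — 41 lb, 5272 total.
Nothing else within 43 lb beats 5272.

5272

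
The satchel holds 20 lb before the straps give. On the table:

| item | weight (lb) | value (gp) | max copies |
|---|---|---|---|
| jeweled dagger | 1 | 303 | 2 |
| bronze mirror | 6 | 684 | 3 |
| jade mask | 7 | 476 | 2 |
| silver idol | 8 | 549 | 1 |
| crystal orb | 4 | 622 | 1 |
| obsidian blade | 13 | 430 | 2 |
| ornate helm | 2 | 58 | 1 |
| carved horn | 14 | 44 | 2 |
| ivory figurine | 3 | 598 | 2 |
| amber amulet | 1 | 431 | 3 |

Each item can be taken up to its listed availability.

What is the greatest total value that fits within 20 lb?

4098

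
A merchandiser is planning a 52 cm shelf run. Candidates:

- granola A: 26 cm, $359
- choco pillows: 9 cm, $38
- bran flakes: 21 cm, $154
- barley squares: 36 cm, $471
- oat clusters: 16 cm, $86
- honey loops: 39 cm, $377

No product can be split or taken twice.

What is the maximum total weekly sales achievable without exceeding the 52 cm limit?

557

Greedy by ratio would take granola A + bran flakes: 47 cm used, total 513.
Dropping granola A and bran flakes frees 47 cm; slotting in barley squares + oat clusters (52 cm) lifts the total to 557 at 52 cm.
Runner-up granola A + bran flakes tops out at 513.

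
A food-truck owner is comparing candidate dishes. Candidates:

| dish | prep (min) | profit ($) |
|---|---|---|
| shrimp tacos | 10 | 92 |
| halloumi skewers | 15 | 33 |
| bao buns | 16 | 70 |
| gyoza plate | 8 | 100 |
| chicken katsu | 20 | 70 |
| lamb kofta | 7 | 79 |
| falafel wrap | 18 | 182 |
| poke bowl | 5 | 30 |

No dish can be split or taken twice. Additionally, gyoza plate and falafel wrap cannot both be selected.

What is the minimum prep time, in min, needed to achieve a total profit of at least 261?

25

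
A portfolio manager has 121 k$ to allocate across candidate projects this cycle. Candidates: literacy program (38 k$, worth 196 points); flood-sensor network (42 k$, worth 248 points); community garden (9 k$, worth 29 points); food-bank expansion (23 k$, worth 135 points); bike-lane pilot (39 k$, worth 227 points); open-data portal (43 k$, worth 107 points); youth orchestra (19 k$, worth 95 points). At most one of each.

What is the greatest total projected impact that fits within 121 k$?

671

Density check — flood-sensor network 5.90, food-bank expansion 5.87, bike-lane pilot 5.82 are the best per k$.
A density-first pass picks flood-sensor network + community garden + food-bank expansion + bike-lane pilot — 639 at 113 k$.
Dropping community garden and food-bank expansion frees 32 k$; slotting in literacy program (38 k$) lifts the total to 671 at 119 k$.
An exhaustive check of the 128 subsets confirms 671.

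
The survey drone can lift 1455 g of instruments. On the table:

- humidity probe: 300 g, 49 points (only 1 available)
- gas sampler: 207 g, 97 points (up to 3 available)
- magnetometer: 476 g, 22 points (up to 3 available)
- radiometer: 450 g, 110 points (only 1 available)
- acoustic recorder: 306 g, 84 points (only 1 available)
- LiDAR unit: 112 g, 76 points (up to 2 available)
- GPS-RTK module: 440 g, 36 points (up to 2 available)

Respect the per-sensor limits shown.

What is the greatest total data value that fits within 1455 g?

576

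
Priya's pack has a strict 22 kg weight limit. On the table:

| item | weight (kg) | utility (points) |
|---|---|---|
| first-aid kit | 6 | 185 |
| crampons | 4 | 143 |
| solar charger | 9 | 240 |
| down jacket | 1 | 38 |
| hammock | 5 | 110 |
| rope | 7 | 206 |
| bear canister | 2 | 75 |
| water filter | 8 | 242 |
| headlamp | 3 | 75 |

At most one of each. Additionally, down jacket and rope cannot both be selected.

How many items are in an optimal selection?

5

Best achievable utility is 684.
first-aid kit + crampons + rope + bear canister + headlamp hits 684 at 22 kg.
All optima have 5 items.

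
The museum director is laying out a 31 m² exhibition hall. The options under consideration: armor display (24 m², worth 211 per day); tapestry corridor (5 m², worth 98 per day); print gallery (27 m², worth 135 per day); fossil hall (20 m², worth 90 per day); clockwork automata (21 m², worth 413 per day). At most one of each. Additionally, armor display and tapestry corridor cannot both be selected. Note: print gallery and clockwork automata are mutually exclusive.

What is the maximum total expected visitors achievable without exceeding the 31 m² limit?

511

Density check — clockwork automata 19.67, tapestry corridor 19.60, armor display 8.79, print gallery 5.00 are the best per m².
The ratio ordering already packs tightly: tapestry corridor + clockwork automata, 26 m², 511.
Next best is clockwork automata at 413 (21 m²) — short by 98.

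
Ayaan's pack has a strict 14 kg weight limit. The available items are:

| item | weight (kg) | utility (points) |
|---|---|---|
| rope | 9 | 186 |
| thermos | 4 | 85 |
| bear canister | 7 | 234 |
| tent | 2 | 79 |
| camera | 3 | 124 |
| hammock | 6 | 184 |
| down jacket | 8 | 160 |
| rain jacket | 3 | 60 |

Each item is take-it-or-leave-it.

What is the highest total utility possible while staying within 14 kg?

447

Ranking by ratio (utility/kg): camera 41.33, tent 39.50, bear canister 33.43, hammock 30.67.
A density-first pass picks bear canister + tent + camera — 437 at 12 kg.
The 7 kg tied up in bear canister is better spent on hammock + rain jacket — total rises to 447 (14 kg).
Runner-up thermos + bear canister + camera tops out at 443.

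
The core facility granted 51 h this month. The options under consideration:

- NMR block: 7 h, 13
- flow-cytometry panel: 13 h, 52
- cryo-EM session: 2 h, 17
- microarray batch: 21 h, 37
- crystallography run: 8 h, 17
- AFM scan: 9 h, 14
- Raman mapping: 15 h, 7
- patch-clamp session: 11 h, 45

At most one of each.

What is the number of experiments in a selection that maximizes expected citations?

6

Optimal total is 158.
One optimal bundle: NMR block + flow-cytometry panel + cryo-EM session + crystallography run + AFM scan + patch-clamp session (50 h).
Any selection reaching 158 contains exactly 6 experiments.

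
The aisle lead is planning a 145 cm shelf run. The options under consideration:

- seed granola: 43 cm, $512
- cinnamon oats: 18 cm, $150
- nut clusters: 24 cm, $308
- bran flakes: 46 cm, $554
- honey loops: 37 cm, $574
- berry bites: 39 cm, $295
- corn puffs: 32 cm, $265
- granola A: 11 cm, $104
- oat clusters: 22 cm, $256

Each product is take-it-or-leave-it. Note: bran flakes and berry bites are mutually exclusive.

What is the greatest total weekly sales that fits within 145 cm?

1800

The ratio heuristic lands on nut clusters + bran flakes + honey loops + granola A + oat clusters (1796) but leaves 5 cm idle.
Replace bran flakes and granola A with seed granola + cinnamon oats: the trade gains 4 net, giving 1800 at 144 cm.
Next best is nut clusters + bran flakes + honey loops + granola A + oat clusters at 1796 (140 cm) — short by 4.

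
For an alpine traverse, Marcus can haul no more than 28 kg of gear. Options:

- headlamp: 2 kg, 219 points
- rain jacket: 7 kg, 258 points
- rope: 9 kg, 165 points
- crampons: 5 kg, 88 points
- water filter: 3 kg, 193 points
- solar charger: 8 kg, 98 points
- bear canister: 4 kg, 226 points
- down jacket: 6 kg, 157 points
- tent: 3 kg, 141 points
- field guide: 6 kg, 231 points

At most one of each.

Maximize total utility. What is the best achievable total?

1284

Ranking by ratio (utility/kg): headlamp 109.50, water filter 64.33, bear canister 56.50.
Taking the top-ratio items first gives headlamp + rain jacket + water filter + bear canister + tent + field guide for 1268 (25 kg).
Replace tent with down jacket: the trade gains 16 net, giving 1284 at 28 kg.
The closest alternative, headlamp + rain jacket + water filter + bear canister + tent + field guide, reaches only 1268.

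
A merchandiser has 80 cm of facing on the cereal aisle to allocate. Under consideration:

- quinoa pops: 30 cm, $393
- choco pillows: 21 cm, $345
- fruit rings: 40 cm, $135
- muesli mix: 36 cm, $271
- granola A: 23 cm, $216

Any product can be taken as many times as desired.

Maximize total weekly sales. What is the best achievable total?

1083

Taking the top-ratio products first gives 3×choco pillows for 1035 (63 cm).
Replace choco pillows with quinoa pops: the trade gains 48 net, giving 1083 at 72 cm.
Every other selection either busts 80 cm or fails to beat 1083.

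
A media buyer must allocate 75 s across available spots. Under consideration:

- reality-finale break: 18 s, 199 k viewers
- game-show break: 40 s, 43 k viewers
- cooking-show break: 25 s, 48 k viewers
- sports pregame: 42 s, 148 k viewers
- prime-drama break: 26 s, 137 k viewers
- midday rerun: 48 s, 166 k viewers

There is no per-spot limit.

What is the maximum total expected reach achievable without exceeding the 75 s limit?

4×reality-finale break uses 72 of the 75 s and totals 796.
That's the maximum — no swap from here does better than 796.

796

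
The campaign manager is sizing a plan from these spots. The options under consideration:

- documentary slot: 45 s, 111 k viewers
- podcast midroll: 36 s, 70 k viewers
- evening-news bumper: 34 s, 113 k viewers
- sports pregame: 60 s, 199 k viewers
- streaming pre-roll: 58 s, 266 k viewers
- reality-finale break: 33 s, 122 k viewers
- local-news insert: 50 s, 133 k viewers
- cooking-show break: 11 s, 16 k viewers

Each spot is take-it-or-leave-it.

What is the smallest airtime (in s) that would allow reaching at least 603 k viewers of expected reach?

Need the lightest bundle worth ≥ 603.
Taking sports pregame + streaming pre-roll + reality-finale break + cooking-show break gives 603 (≥ 603) for 162 s.
Below 162 s the best achievable stays under 603.

162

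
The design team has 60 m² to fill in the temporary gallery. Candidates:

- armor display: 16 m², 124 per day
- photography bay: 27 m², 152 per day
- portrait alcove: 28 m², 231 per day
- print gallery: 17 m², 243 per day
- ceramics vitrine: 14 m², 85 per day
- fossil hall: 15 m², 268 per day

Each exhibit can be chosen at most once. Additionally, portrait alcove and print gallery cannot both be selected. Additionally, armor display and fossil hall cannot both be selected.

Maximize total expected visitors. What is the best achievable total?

Best packing: photography bay + print gallery + fossil hall — 59 m², 663 total.

663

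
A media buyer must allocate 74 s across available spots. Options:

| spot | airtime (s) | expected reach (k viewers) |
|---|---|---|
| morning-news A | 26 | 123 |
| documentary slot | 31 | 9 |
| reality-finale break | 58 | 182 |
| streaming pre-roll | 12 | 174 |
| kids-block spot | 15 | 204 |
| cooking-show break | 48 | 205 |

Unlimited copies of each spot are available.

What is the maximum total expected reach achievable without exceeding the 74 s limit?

Density check — streaming pre-roll 14.50, kids-block spot 13.60, morning-news A 4.73, cooking-show break 4.27 are the best per s.
Best packing: 6×streaming pre-roll — 72 s, 1044 total.
Nothing else within 74 s beats 1044.

1044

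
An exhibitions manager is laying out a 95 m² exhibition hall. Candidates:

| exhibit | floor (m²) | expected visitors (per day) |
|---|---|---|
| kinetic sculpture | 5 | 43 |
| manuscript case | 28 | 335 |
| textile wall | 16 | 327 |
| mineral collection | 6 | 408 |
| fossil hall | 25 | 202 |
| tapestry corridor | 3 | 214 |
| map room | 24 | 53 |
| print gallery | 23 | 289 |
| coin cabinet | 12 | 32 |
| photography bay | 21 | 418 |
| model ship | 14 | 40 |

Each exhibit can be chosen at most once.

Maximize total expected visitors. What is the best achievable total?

Greedy by ratio would take kinetic sculpture + textile wall + mineral collection + tapestry corridor + print gallery + photography bay + model ship: 88 m² used, total 1739.
The 19 m² tied up in kinetic sculpture and model ship is better spent on fossil hall — total rises to 1858 (94 m²).
The closest alternative, kinetic sculpture + manuscript case + textile wall + mineral collection + tapestry corridor + photography bay + model ship, reaches only 1785.

1858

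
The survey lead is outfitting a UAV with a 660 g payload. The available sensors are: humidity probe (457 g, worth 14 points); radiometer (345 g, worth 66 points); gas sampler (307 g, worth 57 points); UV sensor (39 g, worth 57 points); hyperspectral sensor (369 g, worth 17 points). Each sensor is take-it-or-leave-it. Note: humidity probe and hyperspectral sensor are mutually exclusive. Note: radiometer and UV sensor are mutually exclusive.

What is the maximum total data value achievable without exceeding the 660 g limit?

123

Radiometer + gas sampler uses 652 of the 660 g and totals 123.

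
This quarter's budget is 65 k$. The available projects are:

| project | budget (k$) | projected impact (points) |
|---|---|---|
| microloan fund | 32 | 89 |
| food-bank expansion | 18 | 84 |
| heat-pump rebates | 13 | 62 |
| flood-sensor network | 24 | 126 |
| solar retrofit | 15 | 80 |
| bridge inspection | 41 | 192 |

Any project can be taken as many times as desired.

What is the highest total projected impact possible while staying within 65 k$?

332

A density-first pass picks 4×solar retrofit — 320 at 60 k$.
The 45 k$ tied up in 3×solar retrofit is better spent on 2×flood-sensor network — total rises to 332 (63 k$).
No other feasible combination exceeds 332.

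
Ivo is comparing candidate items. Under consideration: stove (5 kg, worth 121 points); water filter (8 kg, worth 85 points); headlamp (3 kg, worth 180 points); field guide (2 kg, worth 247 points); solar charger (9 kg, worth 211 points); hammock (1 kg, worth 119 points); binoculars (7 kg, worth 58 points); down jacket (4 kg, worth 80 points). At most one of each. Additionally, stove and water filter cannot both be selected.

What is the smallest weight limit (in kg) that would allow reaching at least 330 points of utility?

3

Look for the lowest-weight combination reaching 330.
field guide + hammock reaches 366 using 3 kg.
Below 3 kg the best achievable stays under 330.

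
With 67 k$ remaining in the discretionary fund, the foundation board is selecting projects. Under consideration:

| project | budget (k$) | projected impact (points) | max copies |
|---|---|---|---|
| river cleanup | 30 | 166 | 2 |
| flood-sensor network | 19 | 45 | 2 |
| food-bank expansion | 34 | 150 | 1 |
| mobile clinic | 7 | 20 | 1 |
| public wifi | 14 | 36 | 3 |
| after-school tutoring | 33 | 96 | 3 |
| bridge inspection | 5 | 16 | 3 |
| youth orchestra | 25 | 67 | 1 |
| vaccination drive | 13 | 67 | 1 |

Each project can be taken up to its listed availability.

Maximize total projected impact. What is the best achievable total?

Ranking by ratio (projected impact/k$): river cleanup 5.53, vaccination drive 5.15, food-bank expansion 4.41, bridge inspection 3.20.
Filling by ratio: 2×river cleanup + bridge inspection for 348, with 2 k$ left unused.
Dropping bridge inspection frees 5 k$; slotting in mobile clinic (7 k$) lifts the total to 352 at 67 k$.

352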